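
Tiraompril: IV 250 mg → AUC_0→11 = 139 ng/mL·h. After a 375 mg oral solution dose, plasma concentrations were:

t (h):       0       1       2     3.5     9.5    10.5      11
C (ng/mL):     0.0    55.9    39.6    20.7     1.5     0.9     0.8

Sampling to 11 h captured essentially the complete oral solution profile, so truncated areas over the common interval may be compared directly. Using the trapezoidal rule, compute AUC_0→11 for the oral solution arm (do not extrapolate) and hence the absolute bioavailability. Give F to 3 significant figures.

F = 0.907

Trapezoidal AUC_0→11 (oral solution):
  [0→1]: (0.0+55.9)/2 × 1 = 27.95
  [1→2]: (55.9+39.6)/2 × 1 = 47.75
  [2→3.5]: (39.6+20.7)/2 × 1.5 = 45.225
  [3.5→9.5]: (20.7+1.5)/2 × 6 = 66.6
  [9.5→10.5]: (1.5+0.9)/2 × 1 = 1.2
  [10.5→11]: (0.9+0.8)/2 × 0.5 = 0.425
  Sum = 189.15 ng/mL·h
F = (AUC_ev/D_ev)/(AUC_iv/D_iv) = (189.15/375)/(139/250) = 0.5044/0.556 = 0.9072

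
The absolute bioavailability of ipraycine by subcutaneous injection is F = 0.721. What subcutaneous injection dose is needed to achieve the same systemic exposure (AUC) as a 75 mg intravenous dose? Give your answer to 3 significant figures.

D_subcutaneous = 104 mg

For equal systemic exposure: F × D_ev = D_iv
D_ev = D_iv / F = 75 / 0.721 = 104.022 mg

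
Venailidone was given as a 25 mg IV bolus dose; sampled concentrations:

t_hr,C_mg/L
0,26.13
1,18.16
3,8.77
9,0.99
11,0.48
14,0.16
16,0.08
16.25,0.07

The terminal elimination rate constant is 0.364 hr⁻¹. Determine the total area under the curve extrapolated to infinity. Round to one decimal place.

AUC = 81.2 mg/L·hr

Trapezoidal AUC_0→16.25:
  [0→1]: (26.13+18.16)/2 × 1 = 22.145
  [1→3]: (18.16+8.77)/2 × 2 = 26.93
  [3→9]: (8.77+0.99)/2 × 6 = 29.28
  [9→11]: (0.99+0.48)/2 × 2 = 1.47
  [11→14]: (0.48+0.16)/2 × 3 = 0.96
  [14→16]: (0.16+0.08)/2 × 2 = 0.24
  [16→16.25]: (0.08+0.07)/2 × 0.25 = 0.01875
  Sum = 81.04375 mg/L·hr
Extrapolated tail: C_last / k_e = 0.07 / 0.364 = 0.192
AUC_0→∞ = 81.04375 + 0.192 = 81.23575 mg/L·hr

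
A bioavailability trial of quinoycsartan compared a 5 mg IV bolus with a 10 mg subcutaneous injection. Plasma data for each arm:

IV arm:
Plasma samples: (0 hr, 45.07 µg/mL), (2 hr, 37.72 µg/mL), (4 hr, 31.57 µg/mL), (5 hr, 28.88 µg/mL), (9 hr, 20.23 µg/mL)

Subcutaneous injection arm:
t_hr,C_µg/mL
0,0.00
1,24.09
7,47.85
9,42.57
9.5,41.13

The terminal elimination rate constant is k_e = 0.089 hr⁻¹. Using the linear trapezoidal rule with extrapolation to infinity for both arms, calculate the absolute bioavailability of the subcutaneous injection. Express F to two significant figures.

F = 0.79

Trapezoidal AUC_0→9 (IV):
  [0→2]: (45.07+37.72)/2 × 2 = 82.79
  [2→4]: (37.72+31.57)/2 × 2 = 69.29
  [4→5]: (31.57+28.88)/2 × 1 = 30.225
  [5→9]: (28.88+20.23)/2 × 4 = 98.22
  Sum = 280.525 µg/mL·hr
IV tail: 20.23/0.089 = 227.303; AUC_iv,0→∞ = 280.525 + 227.303 = 507.828 µg/mL·hr
Trapezoidal AUC_0→9.5 (subcutaneous injection):
  [0→1]: (0.00+24.09)/2 × 1 = 12.045
  [1→7]: (24.09+47.85)/2 × 6 = 215.82
  [7→9]: (47.85+42.57)/2 × 2 = 90.42
  [9→9.5]: (42.57+41.13)/2 × 0.5 = 20.925
  Sum = 339.21 µg/mL·hr
subcutaneous injection tail: 41.13/0.089 = 462.135; AUC_ev,0→∞ = 339.21 + 462.135 = 801.345 µg/mL·hr
F = (AUC_ev/D_ev)/(AUC_iv/D_iv) = (801.345/10)/(507.828/5) = 80.1345/101.5656 = 0.7890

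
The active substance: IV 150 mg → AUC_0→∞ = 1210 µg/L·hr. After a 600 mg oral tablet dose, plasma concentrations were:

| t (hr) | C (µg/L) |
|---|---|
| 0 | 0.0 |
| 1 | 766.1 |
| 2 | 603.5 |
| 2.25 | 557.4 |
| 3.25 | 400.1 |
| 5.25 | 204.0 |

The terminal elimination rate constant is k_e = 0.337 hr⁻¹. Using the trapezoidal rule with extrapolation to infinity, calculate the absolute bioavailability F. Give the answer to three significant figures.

Trapezoidal AUC_0→5.25 (oral tablet):
  [0→1]: (0.0+766.1)/2 × 1 = 383.05
  [1→2]: (766.1+603.5)/2 × 1 = 684.8
  [2→2.25]: (603.5+557.4)/2 × 0.25 = 145.1125
  [2.25→3.25]: (557.4+400.1)/2 × 1 = 478.75
  [3.25→5.25]: (400.1+204.0)/2 × 2 = 604.1
  Sum = 2295.8125 µg/L·hr
Tail: C_last/k_e = 204.0/0.337 = 605.341
AUC_0→∞ (oral tablet) = 2295.8125 + 605.341 = 2901.1535 µg/L·hr
F = (AUC_ev/D_ev)/(AUC_iv/D_iv) = (2901.1535/600)/(1210/150) = 4.83526/8.06667 = 0.5994

F = 0.599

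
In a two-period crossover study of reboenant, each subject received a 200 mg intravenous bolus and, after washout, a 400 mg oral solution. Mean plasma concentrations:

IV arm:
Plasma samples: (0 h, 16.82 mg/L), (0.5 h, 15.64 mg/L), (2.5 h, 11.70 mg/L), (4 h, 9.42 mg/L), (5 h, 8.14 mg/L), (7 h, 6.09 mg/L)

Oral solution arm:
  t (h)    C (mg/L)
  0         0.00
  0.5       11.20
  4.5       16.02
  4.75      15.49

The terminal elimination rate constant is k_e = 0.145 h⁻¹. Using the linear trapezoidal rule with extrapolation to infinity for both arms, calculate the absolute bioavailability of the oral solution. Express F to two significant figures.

Trapezoidal AUC_0→7 (IV):
  [0→0.5]: (16.82+15.64)/2 × 0.5 = 8.115
  [0.5→2.5]: (15.64+11.70)/2 × 2 = 27.34
  [2.5→4]: (11.70+9.42)/2 × 1.5 = 15.84
  [4→5]: (9.42+8.14)/2 × 1 = 8.78
  [5→7]: (8.14+6.09)/2 × 2 = 14.23
  Sum = 74.305 mg/L·h
IV tail: 6.09/0.145 = 42.000; AUC_iv,0→∞ = 74.305 + 42.000 = 116.305 mg/L·h
Trapezoidal AUC_0→4.75 (oral solution):
  [0→0.5]: (0.00+11.20)/2 × 0.5 = 2.8
  [0.5→4.5]: (11.20+16.02)/2 × 4 = 54.44
  [4.5→4.75]: (16.02+15.49)/2 × 0.25 = 3.93875
  Sum = 61.17875 mg/L·h
oral solution tail: 15.49/0.145 = 106.828; AUC_ev,0→∞ = 61.17875 + 106.828 = 168.00675 mg/L·h
F = (AUC_ev/D_ev)/(AUC_iv/D_iv) = (168.00675/400)/(116.305/200) = 0.420017/0.581525 = 0.7223

F = 0.72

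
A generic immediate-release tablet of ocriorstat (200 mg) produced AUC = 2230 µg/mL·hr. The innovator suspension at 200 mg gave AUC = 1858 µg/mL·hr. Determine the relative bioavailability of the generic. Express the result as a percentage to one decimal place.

F_rel = 120.0%

F_rel = (AUC_test/D_test) / (AUC_ref/D_ref)
      = (2230/200) / (1858/200)
      = 11.15 / 9.29 = 1.2002 = 120.02%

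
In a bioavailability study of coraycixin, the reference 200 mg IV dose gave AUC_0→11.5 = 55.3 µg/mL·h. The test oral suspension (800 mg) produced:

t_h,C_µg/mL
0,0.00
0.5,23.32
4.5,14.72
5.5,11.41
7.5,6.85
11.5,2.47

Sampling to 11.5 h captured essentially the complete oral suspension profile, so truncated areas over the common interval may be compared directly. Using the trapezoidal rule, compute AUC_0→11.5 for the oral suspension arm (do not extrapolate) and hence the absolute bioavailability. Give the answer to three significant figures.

F = 0.596

Trapezoidal AUC_0→11.5 (oral suspension):
  [0→0.5]: (0.00+23.32)/2 × 0.5 = 5.83
  [0.5→4.5]: (23.32+14.72)/2 × 4 = 76.08
  [4.5→5.5]: (14.72+11.41)/2 × 1 = 13.065
  [5.5→7.5]: (11.41+6.85)/2 × 2 = 18.26
  [7.5→11.5]: (6.85+2.47)/2 × 4 = 18.64
  Sum = 131.875 µg/mL·h
F = (AUC_ev/D_ev)/(AUC_iv/D_iv) = (131.875/800)/(55.3/200) = 0.16484375/0.2765 = 0.5962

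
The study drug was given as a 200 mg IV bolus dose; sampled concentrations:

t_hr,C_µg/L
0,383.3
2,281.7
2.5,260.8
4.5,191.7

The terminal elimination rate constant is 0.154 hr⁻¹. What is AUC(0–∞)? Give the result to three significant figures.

Trapezoidal AUC_0→4.5:
  [0→2]: (383.3+281.7)/2 × 2 = 665.0
  [2→2.5]: (281.7+260.8)/2 × 0.5 = 135.625
  [2.5→4.5]: (260.8+191.7)/2 × 2 = 452.5
  Sum = 1253.125 µg/L·hr
Extrapolated tail: C_last / k_e = 191.7 / 0.154 = 1244.805
AUC_0→∞ = 1253.125 + 1244.805 = 2497.93 µg/L·hr

AUC = 2500 µg/L·hr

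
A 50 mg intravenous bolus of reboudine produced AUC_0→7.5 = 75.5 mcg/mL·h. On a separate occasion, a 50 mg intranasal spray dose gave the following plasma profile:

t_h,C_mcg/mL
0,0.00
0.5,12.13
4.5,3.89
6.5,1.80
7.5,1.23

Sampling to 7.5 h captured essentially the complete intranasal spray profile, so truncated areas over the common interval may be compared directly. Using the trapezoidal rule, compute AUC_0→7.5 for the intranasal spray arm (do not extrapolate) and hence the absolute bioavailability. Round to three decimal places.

F = 0.560

Trapezoidal AUC_0→7.5 (intranasal spray):
  [0→0.5]: (0.00+12.13)/2 × 0.5 = 3.0325
  [0.5→4.5]: (12.13+3.89)/2 × 4 = 32.04
  [4.5→6.5]: (3.89+1.80)/2 × 2 = 5.69
  [6.5→7.5]: (1.80+1.23)/2 × 1 = 1.515
  Sum = 42.2775 mcg/mL·h
F = (AUC_ev/D_ev)/(AUC_iv/D_iv) = (42.2775/50)/(75.5/50) = 0.84555/1.51 = 0.5600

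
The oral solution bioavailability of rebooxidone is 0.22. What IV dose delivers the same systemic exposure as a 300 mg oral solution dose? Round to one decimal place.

D_iv = 66.0 mg

Systemic exposure from an extravascular dose = F × D_ev, so the equivalent IV dose is F × D_ev.
D_iv = F × D_ev = 0.22 × 300 = 66 mg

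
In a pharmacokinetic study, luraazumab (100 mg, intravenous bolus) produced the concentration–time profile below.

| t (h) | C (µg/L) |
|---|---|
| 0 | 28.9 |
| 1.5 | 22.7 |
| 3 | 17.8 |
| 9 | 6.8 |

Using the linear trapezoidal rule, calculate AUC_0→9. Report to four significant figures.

AUC = 142.9 µg/L·h

Trapezoidal AUC_0→9:
  [0→1.5]: (28.9+22.7)/2 × 1.5 = 38.7
  [1.5→3]: (22.7+17.8)/2 × 1.5 = 30.375
  [3→9]: (17.8+6.8)/2 × 6 = 73.8
  Sum = 142.875 µg/L·h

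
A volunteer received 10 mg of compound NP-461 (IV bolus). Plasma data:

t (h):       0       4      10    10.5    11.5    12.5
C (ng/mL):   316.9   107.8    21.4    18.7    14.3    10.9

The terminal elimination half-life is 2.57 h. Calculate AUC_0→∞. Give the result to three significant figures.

Trapezoidal AUC_0→12.5:
  [0→4]: (316.9+107.8)/2 × 4 = 849.4
  [4→10]: (107.8+21.4)/2 × 6 = 387.6
  [10→10.5]: (21.4+18.7)/2 × 0.5 = 10.025
  [10.5→11.5]: (18.7+14.3)/2 × 1 = 16.5
  [11.5→12.5]: (14.3+10.9)/2 × 1 = 12.6
  Sum = 1276.125 ng/mL·h
k_e = ln2 / t½ = 0.693147 / 2.57 = 0.2697 h^-1
Extrapolated tail: C_last / k_e = 10.9 / 0.2697 = 40.415
AUC_0→∞ = 1276.125 + 40.415 = 1316.54 ng/mL·h

AUC = 1320 ng/mL·h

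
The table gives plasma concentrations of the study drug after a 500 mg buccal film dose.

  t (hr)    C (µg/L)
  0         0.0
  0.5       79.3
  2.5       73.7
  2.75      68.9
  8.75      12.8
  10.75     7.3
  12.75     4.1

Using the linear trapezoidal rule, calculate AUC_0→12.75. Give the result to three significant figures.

Trapezoidal AUC_0→12.75:
  [0→0.5]: (0.0+79.3)/2 × 0.5 = 19.825
  [0.5→2.5]: (79.3+73.7)/2 × 2 = 153.0
  [2.5→2.75]: (73.7+68.9)/2 × 0.25 = 17.825
  [2.75→8.75]: (68.9+12.8)/2 × 6 = 245.1
  [8.75→10.75]: (12.8+7.3)/2 × 2 = 20.1
  [10.75→12.75]: (7.3+4.1)/2 × 2 = 11.4
  Sum = 467.25 µg/L·hr

AUC = 467 µg/L·hr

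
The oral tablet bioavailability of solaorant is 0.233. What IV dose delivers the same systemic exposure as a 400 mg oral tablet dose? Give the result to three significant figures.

Systemic exposure from an extravascular dose = F × D_ev, so the equivalent IV dose is F × D_ev.
D_iv = F × D_ev = 0.233 × 400 = 93.2 mg

D_iv = 93.2 mg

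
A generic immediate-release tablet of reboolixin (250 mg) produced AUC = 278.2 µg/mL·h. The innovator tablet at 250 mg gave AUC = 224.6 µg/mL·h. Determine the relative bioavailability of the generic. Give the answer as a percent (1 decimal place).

F_rel = 123.9%

F_rel = (AUC_test/D_test) / (AUC_ref/D_ref)
      = (278.2/250) / (224.6/250)
      = 1.1128 / 0.8984 = 1.2386 = 123.86%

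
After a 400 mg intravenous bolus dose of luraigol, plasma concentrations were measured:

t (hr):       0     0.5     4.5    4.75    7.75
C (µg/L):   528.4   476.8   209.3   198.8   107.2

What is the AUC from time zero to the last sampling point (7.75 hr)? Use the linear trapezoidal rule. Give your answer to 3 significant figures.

AUC = 2130 µg/L·hr

Trapezoidal AUC_0→7.75:
  [0→0.5]: (528.4+476.8)/2 × 0.5 = 251.3
  [0.5→4.5]: (476.8+209.3)/2 × 4 = 1372.2
  [4.5→4.75]: (209.3+198.8)/2 × 0.25 = 51.0125
  [4.75→7.75]: (198.8+107.2)/2 × 3 = 459.0
  Sum = 2133.5125 µg/L·hr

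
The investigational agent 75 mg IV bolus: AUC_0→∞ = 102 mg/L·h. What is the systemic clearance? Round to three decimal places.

CL = Dose_iv / AUC_0→∞
   = 75 / 102 = 0.735294 L/h

CL = 0.735 L/h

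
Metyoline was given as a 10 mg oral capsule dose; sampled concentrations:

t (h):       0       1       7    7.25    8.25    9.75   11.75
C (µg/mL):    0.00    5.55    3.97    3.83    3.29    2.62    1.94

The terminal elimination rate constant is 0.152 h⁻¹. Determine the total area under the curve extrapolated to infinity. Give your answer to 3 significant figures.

AUC = 57.6 µg/mL·h

Trapezoidal AUC_0→11.75:
  [0→1]: (0.00+5.55)/2 × 1 = 2.775
  [1→7]: (5.55+3.97)/2 × 6 = 28.56
  [7→7.25]: (3.97+3.83)/2 × 0.25 = 0.975
  [7.25→8.25]: (3.83+3.29)/2 × 1 = 3.56
  [8.25→9.75]: (3.29+2.62)/2 × 1.5 = 4.4325
  [9.75→11.75]: (2.62+1.94)/2 × 2 = 4.56
  Sum = 44.8625 µg/mL·h
Extrapolated tail: C_last / k_e = 1.94 / 0.152 = 12.763
AUC_0→∞ = 44.8625 + 12.763 = 57.6255 µg/mL·h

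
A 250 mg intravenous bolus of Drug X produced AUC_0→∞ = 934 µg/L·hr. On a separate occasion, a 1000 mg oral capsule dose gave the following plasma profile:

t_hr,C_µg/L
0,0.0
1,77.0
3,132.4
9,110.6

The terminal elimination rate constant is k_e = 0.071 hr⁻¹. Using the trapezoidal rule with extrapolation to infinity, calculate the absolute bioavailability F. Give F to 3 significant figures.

F = 0.678

Trapezoidal AUC_0→9 (oral capsule):
  [0→1]: (0.0+77.0)/2 × 1 = 38.5
  [1→3]: (77.0+132.4)/2 × 2 = 209.4
  [3→9]: (132.4+110.6)/2 × 6 = 729.0
  Sum = 976.9 µg/L·hr
Tail: C_last/k_e = 110.6/0.071 = 1557.746
AUC_0→∞ (oral capsule) = 976.9 + 1557.746 = 2534.646 µg/L·hr
F = (AUC_ev/D_ev)/(AUC_iv/D_iv) = (2534.646/1000)/(934/250) = 2.534646/3.736 = 0.6784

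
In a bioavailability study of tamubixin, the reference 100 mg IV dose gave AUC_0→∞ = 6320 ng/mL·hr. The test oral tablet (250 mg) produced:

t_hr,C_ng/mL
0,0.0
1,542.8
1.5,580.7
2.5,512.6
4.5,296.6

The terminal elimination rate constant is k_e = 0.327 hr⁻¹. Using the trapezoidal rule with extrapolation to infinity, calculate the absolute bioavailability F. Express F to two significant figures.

Trapezoidal AUC_0→4.5 (oral tablet):
  [0→1]: (0.0+542.8)/2 × 1 = 271.4
  [1→1.5]: (542.8+580.7)/2 × 0.5 = 280.875
  [1.5→2.5]: (580.7+512.6)/2 × 1 = 546.65
  [2.5→4.5]: (512.6+296.6)/2 × 2 = 809.2
  Sum = 1908.125 ng/mL·hr
Tail: C_last/k_e = 296.6/0.327 = 907.034
AUC_0→∞ (oral tablet) = 1908.125 + 907.034 = 2815.159 ng/mL·hr
F = (AUC_ev/D_ev)/(AUC_iv/D_iv) = (2815.159/250)/(6320/100) = 11.260636/63.2 = 0.1782

F = 0.18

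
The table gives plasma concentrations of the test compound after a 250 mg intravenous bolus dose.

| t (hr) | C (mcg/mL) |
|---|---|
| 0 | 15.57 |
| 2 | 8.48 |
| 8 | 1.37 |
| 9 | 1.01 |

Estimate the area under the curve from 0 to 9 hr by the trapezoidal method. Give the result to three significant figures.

AUC = 54.8 mcg/mL·hr

Trapezoidal AUC_0→9:
  [0→2]: (15.57+8.48)/2 × 2 = 24.05
  [2→8]: (8.48+1.37)/2 × 6 = 29.55
  [8→9]: (1.37+1.01)/2 × 1 = 1.19
  Sum = 54.79 mcg/mL·hr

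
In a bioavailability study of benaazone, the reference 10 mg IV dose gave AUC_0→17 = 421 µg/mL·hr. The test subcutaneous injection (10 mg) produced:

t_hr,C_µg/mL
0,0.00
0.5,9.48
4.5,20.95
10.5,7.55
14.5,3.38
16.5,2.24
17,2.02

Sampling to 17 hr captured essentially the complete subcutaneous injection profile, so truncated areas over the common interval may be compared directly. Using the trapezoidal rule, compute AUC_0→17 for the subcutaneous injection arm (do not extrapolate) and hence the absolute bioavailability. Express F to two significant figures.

F = 0.42

Trapezoidal AUC_0→17 (subcutaneous injection):
  [0→0.5]: (0.00+9.48)/2 × 0.5 = 2.37
  [0.5→4.5]: (9.48+20.95)/2 × 4 = 60.86
  [4.5→10.5]: (20.95+7.55)/2 × 6 = 85.5
  [10.5→14.5]: (7.55+3.38)/2 × 4 = 21.86
  [14.5→16.5]: (3.38+2.24)/2 × 2 = 5.62
  [16.5→17]: (2.24+2.02)/2 × 0.5 = 1.065
  Sum = 177.275 µg/mL·hr
F = (AUC_ev/D_ev)/(AUC_iv/D_iv) = (177.275/10)/(421/10) = 17.7275/42.1 = 0.4211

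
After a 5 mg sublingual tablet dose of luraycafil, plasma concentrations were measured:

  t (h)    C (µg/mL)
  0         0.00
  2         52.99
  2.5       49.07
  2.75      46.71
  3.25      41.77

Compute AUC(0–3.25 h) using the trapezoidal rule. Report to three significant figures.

Trapezoidal AUC_0→3.25:
  [0→2]: (0.00+52.99)/2 × 2 = 52.99
  [2→2.5]: (52.99+49.07)/2 × 0.5 = 25.515
  [2.5→2.75]: (49.07+46.71)/2 × 0.25 = 11.9725
  [2.75→3.25]: (46.71+41.77)/2 × 0.5 = 22.12
  Sum = 112.5975 µg/mL·h

AUC = 113 µg/mL·h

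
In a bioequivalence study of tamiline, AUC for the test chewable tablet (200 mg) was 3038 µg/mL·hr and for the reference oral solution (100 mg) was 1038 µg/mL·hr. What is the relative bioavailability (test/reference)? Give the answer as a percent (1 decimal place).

F_rel = (AUC_test/D_test) / (AUC_ref/D_ref)
      = (3038/200) / (1038/100)
      = 15.19 / 10.38 = 1.4634 = 146.34%

F_rel = 146.3%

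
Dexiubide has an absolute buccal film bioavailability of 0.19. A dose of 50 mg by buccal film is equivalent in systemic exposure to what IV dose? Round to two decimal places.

D_iv = 9.50 mg

Systemic exposure from an extravascular dose = F × D_ev, so the equivalent IV dose is F × D_ev.
D_iv = F × D_ev = 0.19 × 50 = 9.5 mg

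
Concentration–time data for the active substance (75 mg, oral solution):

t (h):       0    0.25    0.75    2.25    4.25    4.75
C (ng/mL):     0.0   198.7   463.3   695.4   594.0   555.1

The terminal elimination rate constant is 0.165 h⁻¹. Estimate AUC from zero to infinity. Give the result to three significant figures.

AUC = 6000 ng/mL·h

Trapezoidal AUC_0→4.75:
  [0→0.25]: (0.0+198.7)/2 × 0.25 = 24.8375
  [0.25→0.75]: (198.7+463.3)/2 × 0.5 = 165.5
  [0.75→2.25]: (463.3+695.4)/2 × 1.5 = 869.025
  [2.25→4.25]: (695.4+594.0)/2 × 2 = 1289.4
  [4.25→4.75]: (594.0+555.1)/2 × 0.5 = 287.275
  Sum = 2636.0375 ng/mL·h
Extrapolated tail: C_last / k_e = 555.1 / 0.165 = 3364.242
AUC_0→∞ = 2636.0375 + 3364.242 = 6000.2795 ng/mL·h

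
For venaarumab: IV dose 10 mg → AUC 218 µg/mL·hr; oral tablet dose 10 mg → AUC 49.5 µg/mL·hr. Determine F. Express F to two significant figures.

F = (AUC_ev / D_ev) / (AUC_iv / D_iv)
  = (49.5/10) / (218/10)
  = 4.95 / 21.8 = 0.2271

F = 0.23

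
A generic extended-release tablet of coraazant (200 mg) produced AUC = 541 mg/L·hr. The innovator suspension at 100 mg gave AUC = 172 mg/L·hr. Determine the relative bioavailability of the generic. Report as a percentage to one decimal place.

F_rel = 157.3%

F_rel = (AUC_test/D_test) / (AUC_ref/D_ref)
      = (541/200) / (172/100)
      = 2.705 / 1.72 = 1.5727 = 157.27%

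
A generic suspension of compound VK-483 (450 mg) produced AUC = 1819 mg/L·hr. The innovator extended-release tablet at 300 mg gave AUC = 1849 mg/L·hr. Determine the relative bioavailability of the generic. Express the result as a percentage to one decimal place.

F_rel = 65.6%

F_rel = (AUC_test/D_test) / (AUC_ref/D_ref)
      = (1819/450) / (1849/300)
      = 4.04222 / 6.16333 = 0.6559 = 65.59%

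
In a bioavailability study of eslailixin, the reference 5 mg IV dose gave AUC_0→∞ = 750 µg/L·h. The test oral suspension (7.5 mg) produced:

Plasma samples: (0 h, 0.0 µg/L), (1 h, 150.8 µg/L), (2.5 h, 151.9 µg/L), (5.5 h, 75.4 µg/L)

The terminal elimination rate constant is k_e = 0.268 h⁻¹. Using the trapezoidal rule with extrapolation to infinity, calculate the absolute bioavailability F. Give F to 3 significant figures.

Trapezoidal AUC_0→5.5 (oral suspension):
  [0→1]: (0.0+150.8)/2 × 1 = 75.4
  [1→2.5]: (150.8+151.9)/2 × 1.5 = 227.025
  [2.5→5.5]: (151.9+75.4)/2 × 3 = 340.95
  Sum = 643.375 µg/L·h
Tail: C_last/k_e = 75.4/0.268 = 281.343
AUC_0→∞ (oral suspension) = 643.375 + 281.343 = 924.718 µg/L·h
F = (AUC_ev/D_ev)/(AUC_iv/D_iv) = (924.718/7.5)/(750/5) = 123.296/150 = 0.8220

F = 0.822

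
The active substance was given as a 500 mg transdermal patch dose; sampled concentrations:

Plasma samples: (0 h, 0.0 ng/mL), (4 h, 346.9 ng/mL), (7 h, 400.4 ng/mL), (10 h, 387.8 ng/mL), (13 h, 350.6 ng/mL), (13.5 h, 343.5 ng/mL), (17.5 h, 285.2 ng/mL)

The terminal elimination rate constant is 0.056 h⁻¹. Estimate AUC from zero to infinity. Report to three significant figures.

Trapezoidal AUC_0→17.5:
  [0→4]: (0.0+346.9)/2 × 4 = 693.8
  [4→7]: (346.9+400.4)/2 × 3 = 1120.95
  [7→10]: (400.4+387.8)/2 × 3 = 1182.3
  [10→13]: (387.8+350.6)/2 × 3 = 1107.6
  [13→13.5]: (350.6+343.5)/2 × 0.5 = 173.525
  [13.5→17.5]: (343.5+285.2)/2 × 4 = 1257.4
  Sum = 5535.575 ng/mL·h
Extrapolated tail: C_last / k_e = 285.2 / 0.056 = 5092.857
AUC_0→∞ = 5535.575 + 5092.857 = 10628.432 ng/mL·h

AUC = 10600 ng/mL·h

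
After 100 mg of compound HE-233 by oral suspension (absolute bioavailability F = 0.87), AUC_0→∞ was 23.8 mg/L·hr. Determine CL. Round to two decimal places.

CL = 3.66 L/hr

CL = F × Dose / AUC_0→∞
   = 0.87 × 100 / 23.8 = 3.65546 L/hr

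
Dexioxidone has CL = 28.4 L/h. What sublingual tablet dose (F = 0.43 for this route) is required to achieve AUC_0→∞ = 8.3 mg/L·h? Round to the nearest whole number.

Dose = CL × AUC_0→∞ / F
     = 28.4 × 8.3 / 0.43 = 548.186 mg

Dose = 548 mg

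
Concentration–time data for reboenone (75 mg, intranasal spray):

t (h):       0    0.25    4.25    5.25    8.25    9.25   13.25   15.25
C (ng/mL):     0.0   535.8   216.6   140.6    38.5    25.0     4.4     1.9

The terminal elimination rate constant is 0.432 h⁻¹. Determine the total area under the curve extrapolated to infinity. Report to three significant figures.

Trapezoidal AUC_0→15.25:
  [0→0.25]: (0.0+535.8)/2 × 0.25 = 66.975
  [0.25→4.25]: (535.8+216.6)/2 × 4 = 1504.8
  [4.25→5.25]: (216.6+140.6)/2 × 1 = 178.6
  [5.25→8.25]: (140.6+38.5)/2 × 3 = 268.65
  [8.25→9.25]: (38.5+25.0)/2 × 1 = 31.75
  [9.25→13.25]: (25.0+4.4)/2 × 4 = 58.8
  [13.25→15.25]: (4.4+1.9)/2 × 2 = 6.3
  Sum = 2115.875 ng/mL·h
Extrapolated tail: C_last / k_e = 1.9 / 0.432 = 4.398
AUC_0→∞ = 2115.875 + 4.398 = 2120.273 ng/mL·h

AUC = 2120 ng/mL·h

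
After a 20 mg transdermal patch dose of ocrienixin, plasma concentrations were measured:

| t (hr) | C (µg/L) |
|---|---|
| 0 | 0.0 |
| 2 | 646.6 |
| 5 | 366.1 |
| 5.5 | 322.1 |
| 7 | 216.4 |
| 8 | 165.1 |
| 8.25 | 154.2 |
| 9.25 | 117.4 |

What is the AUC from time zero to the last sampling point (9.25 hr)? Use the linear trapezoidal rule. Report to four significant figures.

Trapezoidal AUC_0→9.25:
  [0→2]: (0.0+646.6)/2 × 2 = 646.6
  [2→5]: (646.6+366.1)/2 × 3 = 1519.05
  [5→5.5]: (366.1+322.1)/2 × 0.5 = 172.05
  [5.5→7]: (322.1+216.4)/2 × 1.5 = 403.875
  [7→8]: (216.4+165.1)/2 × 1 = 190.75
  [8→8.25]: (165.1+154.2)/2 × 0.25 = 39.9125
  [8.25→9.25]: (154.2+117.4)/2 × 1 = 135.8
  Sum = 3108.0375 µg/L·hr

AUC = 3108 µg/L·hr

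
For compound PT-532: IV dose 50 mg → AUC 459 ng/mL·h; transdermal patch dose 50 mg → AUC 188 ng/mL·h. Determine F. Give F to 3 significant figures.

F = (AUC_ev / D_ev) / (AUC_iv / D_iv)
  = (188/50) / (459/50)
  = 3.76 / 9.18 = 0.4096

F = 0.410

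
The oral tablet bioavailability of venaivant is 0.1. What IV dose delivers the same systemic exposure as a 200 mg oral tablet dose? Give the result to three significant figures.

Systemic exposure from an extravascular dose = F × D_ev, so the equivalent IV dose is F × D_ev.
D_iv = F × D_ev = 0.1 × 200 = 20 mg

D_iv = 20.0 mg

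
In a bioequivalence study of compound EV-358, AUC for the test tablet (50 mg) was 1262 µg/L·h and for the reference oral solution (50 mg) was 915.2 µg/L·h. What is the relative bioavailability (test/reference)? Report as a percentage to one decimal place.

F_rel = 137.9%

F_rel = (AUC_test/D_test) / (AUC_ref/D_ref)
      = (1262/50) / (915.2/50)
      = 25.24 / 18.304 = 1.3789 = 137.89%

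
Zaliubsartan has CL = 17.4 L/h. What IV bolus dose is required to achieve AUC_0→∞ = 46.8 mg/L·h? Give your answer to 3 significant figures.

Dose = 814 mg

Dose_iv = CL × AUC_0→∞
     = 17.4 × 46.8 = 814.32 mg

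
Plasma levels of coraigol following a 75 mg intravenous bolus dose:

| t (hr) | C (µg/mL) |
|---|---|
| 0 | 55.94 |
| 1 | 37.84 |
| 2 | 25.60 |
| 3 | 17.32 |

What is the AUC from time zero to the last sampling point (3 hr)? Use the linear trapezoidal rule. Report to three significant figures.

AUC = 100 µg/mL·hr

Trapezoidal AUC_0→3:
  [0→1]: (55.94+37.84)/2 × 1 = 46.89
  [1→2]: (37.84+25.60)/2 × 1 = 31.72
  [2→3]: (25.60+17.32)/2 × 1 = 21.46
  Sum = 100.07 µg/mL·hr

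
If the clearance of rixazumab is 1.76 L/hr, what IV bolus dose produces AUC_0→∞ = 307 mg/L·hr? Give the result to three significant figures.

Dose = 540 mg

Dose_iv = CL × AUC_0→∞
     = 1.76 × 307 = 540.32 mg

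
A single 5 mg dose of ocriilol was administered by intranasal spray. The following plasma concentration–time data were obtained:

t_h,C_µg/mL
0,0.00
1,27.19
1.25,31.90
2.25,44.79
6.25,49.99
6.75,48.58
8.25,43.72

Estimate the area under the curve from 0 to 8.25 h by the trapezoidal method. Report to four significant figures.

AUC = 342.8 µg/mL·h

Trapezoidal AUC_0→8.25:
  [0→1]: (0.00+27.19)/2 × 1 = 13.595
  [1→1.25]: (27.19+31.90)/2 × 0.25 = 7.38625
  [1.25→2.25]: (31.90+44.79)/2 × 1 = 38.345
  [2.25→6.25]: (44.79+49.99)/2 × 4 = 189.56
  [6.25→6.75]: (49.99+48.58)/2 × 0.5 = 24.6425
  [6.75→8.25]: (48.58+43.72)/2 × 1.5 = 69.225
  Sum = 342.75375 µg/mL·h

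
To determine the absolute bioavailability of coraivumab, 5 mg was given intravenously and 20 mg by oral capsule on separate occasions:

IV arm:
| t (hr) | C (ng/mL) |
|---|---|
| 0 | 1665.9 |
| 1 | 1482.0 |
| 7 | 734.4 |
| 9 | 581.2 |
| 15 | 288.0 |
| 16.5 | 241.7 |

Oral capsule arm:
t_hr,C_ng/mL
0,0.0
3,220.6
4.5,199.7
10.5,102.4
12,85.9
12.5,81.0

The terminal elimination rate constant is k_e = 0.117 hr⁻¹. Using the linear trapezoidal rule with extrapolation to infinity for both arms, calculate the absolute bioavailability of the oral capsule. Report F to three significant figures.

Trapezoidal AUC_0→16.5 (IV):
  [0→1]: (1665.9+1482.0)/2 × 1 = 1573.95
  [1→7]: (1482.0+734.4)/2 × 6 = 6649.2
  [7→9]: (734.4+581.2)/2 × 2 = 1315.6
  [9→15]: (581.2+288.0)/2 × 6 = 2607.6
  [15→16.5]: (288.0+241.7)/2 × 1.5 = 397.275
  Sum = 12543.625 ng/mL·hr
IV tail: 241.7/0.117 = 2065.812; AUC_iv,0→∞ = 12543.625 + 2065.812 = 14609.437 ng/mL·hr
Trapezoidal AUC_0→12.5 (oral capsule):
  [0→3]: (0.0+220.6)/2 × 3 = 330.9
  [3→4.5]: (220.6+199.7)/2 × 1.5 = 315.225
  [4.5→10.5]: (199.7+102.4)/2 × 6 = 906.3
  [10.5→12]: (102.4+85.9)/2 × 1.5 = 141.225
  [12→12.5]: (85.9+81.0)/2 × 0.5 = 41.725
  Sum = 1735.375 ng/mL·hr
oral capsule tail: 81.0/0.117 = 692.308; AUC_ev,0→∞ = 1735.375 + 692.308 = 2427.683 ng/mL·hr
F = (AUC_ev/D_ev)/(AUC_iv/D_iv) = (2427.683/20)/(14609.437/5) = 121.38415/2921.8874 = 0.0415

F = 0.0415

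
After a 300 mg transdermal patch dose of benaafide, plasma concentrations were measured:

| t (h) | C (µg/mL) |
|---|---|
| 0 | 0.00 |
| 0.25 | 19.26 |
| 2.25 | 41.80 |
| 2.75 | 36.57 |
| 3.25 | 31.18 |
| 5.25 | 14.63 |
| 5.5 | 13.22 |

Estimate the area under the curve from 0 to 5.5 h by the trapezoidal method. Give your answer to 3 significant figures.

AUC = 149 µg/mL·h

Trapezoidal AUC_0→5.5:
  [0→0.25]: (0.00+19.26)/2 × 0.25 = 2.4075
  [0.25→2.25]: (19.26+41.80)/2 × 2 = 61.06
  [2.25→2.75]: (41.80+36.57)/2 × 0.5 = 19.5925
  [2.75→3.25]: (36.57+31.18)/2 × 0.5 = 16.9375
  [3.25→5.25]: (31.18+14.63)/2 × 2 = 45.81
  [5.25→5.5]: (14.63+13.22)/2 × 0.25 = 3.48125
  Sum = 149.28875 µg/mL·h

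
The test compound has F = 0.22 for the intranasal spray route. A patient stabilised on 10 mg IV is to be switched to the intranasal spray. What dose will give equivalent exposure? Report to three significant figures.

For equal systemic exposure: F × D_ev = D_iv
D_ev = D_iv / F = 10 / 0.22 = 45.4545 mg

D_intranasal = 45.5 mg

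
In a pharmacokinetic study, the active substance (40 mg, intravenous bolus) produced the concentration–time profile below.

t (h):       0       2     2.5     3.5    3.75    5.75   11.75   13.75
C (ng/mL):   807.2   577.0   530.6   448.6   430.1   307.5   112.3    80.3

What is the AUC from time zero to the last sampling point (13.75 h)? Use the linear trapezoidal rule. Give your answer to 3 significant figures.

AUC = 4450 ng/mL·h

Trapezoidal AUC_0→13.75:
  [0→2]: (807.2+577.0)/2 × 2 = 1384.2
  [2→2.5]: (577.0+530.6)/2 × 0.5 = 276.9
  [2.5→3.5]: (530.6+448.6)/2 × 1 = 489.6
  [3.5→3.75]: (448.6+430.1)/2 × 0.25 = 109.8375
  [3.75→5.75]: (430.1+307.5)/2 × 2 = 737.6
  [5.75→11.75]: (307.5+112.3)/2 × 6 = 1259.4
  [11.75→13.75]: (112.3+80.3)/2 × 2 = 192.6
  Sum = 4450.1375 ng/mL·h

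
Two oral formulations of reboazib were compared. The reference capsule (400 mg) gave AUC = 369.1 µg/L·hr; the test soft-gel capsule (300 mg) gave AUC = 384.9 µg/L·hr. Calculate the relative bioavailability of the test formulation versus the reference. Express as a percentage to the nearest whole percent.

F_rel = (AUC_test/D_test) / (AUC_ref/D_ref)
      = (384.9/300) / (369.1/400)
      = 1.283 / 0.92275 = 1.3904 = 139.04%

F_rel = 139%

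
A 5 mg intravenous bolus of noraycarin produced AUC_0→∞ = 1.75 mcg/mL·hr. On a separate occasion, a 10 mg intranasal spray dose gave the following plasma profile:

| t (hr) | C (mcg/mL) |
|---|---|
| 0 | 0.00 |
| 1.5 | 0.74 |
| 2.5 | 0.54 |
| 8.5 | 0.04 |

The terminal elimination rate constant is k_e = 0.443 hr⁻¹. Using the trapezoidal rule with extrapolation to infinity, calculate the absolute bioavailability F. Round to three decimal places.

Trapezoidal AUC_0→8.5 (intranasal spray):
  [0→1.5]: (0.00+0.74)/2 × 1.5 = 0.555
  [1.5→2.5]: (0.74+0.54)/2 × 1 = 0.64
  [2.5→8.5]: (0.54+0.04)/2 × 6 = 1.74
  Sum = 2.935 mcg/mL·hr
Tail: C_last/k_e = 0.04/0.443 = 0.090
AUC_0→∞ (intranasal spray) = 2.935 + 0.090 = 3.025 mcg/mL·hr
F = (AUC_ev/D_ev)/(AUC_iv/D_iv) = (3.025/10)/(1.75/5) = 0.3025/0.35 = 0.8643

F = 0.864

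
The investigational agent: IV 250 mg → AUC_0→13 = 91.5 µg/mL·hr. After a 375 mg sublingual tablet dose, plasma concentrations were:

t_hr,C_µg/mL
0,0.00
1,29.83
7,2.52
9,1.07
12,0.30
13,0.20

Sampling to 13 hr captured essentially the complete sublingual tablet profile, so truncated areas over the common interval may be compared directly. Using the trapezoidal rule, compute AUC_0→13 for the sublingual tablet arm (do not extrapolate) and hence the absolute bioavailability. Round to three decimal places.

Trapezoidal AUC_0→13 (sublingual tablet):
  [0→1]: (0.00+29.83)/2 × 1 = 14.915
  [1→7]: (29.83+2.52)/2 × 6 = 97.05
  [7→9]: (2.52+1.07)/2 × 2 = 3.59
  [9→12]: (1.07+0.30)/2 × 3 = 2.055
  [12→13]: (0.30+0.20)/2 × 1 = 0.25
  Sum = 117.86 µg/mL·hr
F = (AUC_ev/D_ev)/(AUC_iv/D_iv) = (117.86/375)/(91.5/250) = 0.314293/0.366 = 0.8587

F = 0.859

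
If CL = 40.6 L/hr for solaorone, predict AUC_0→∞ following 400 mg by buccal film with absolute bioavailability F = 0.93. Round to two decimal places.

AUC_0→∞ = F × Dose / CL
        = 0.93 × 400 / 40.6 = 9.16256 mg/L·hr

AUC = 9.16 mg/L·hr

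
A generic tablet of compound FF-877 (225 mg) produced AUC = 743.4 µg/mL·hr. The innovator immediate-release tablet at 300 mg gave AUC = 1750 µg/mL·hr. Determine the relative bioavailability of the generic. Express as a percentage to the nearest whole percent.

F_rel = (AUC_test/D_test) / (AUC_ref/D_ref)
      = (743.4/225) / (1750/300)
      = 3.304 / 5.83333 = 0.5664 = 56.64%

F_rel = 57%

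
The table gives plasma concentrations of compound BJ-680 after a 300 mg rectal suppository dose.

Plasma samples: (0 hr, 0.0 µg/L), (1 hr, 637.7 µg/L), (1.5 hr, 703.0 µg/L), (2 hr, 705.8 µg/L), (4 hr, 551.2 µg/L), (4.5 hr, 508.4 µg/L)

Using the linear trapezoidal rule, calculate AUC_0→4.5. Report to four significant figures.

AUC = 2528 µg/L·hr

Trapezoidal AUC_0→4.5:
  [0→1]: (0.0+637.7)/2 × 1 = 318.85
  [1→1.5]: (637.7+703.0)/2 × 0.5 = 335.175
  [1.5→2]: (703.0+705.8)/2 × 0.5 = 352.2
  [2→4]: (705.8+551.2)/2 × 2 = 1257.0
  [4→4.5]: (551.2+508.4)/2 × 0.5 = 264.9
  Sum = 2528.125 µg/L·hr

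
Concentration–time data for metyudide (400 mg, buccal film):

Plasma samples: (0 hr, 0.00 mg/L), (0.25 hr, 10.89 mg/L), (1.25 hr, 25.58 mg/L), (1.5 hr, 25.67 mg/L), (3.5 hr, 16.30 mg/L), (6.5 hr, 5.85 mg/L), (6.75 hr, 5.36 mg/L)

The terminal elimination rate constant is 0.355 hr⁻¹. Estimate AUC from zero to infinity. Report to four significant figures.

Trapezoidal AUC_0→6.75:
  [0→0.25]: (0.00+10.89)/2 × 0.25 = 1.36125
  [0.25→1.25]: (10.89+25.58)/2 × 1 = 18.235
  [1.25→1.5]: (25.58+25.67)/2 × 0.25 = 6.40625
  [1.5→3.5]: (25.67+16.30)/2 × 2 = 41.97
  [3.5→6.5]: (16.30+5.85)/2 × 3 = 33.225
  [6.5→6.75]: (5.85+5.36)/2 × 0.25 = 1.40125
  Sum = 102.59875 mg/L·hr
Extrapolated tail: C_last / k_e = 5.36 / 0.355 = 15.099
AUC_0→∞ = 102.59875 + 15.099 = 117.69775 mg/L·hr

AUC = 117.7 mg/L·hr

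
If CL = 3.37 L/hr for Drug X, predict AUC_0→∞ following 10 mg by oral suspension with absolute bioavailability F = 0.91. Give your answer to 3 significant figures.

AUC_0→∞ = F × Dose / CL
        = 0.91 × 10 / 3.37 = 2.7003 mg/L·hr

AUC = 2.70 mg/L·hr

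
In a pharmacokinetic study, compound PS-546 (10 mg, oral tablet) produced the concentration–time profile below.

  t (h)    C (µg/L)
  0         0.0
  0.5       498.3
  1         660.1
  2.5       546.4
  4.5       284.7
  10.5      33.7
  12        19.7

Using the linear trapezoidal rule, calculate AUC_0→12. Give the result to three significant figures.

AUC = 3150 µg/L·h

Trapezoidal AUC_0→12:
  [0→0.5]: (0.0+498.3)/2 × 0.5 = 124.575
  [0.5→1]: (498.3+660.1)/2 × 0.5 = 289.6
  [1→2.5]: (660.1+546.4)/2 × 1.5 = 904.875
  [2.5→4.5]: (546.4+284.7)/2 × 2 = 831.1
  [4.5→10.5]: (284.7+33.7)/2 × 6 = 955.2
  [10.5→12]: (33.7+19.7)/2 × 1.5 = 40.05
  Sum = 3145.4 µg/L·h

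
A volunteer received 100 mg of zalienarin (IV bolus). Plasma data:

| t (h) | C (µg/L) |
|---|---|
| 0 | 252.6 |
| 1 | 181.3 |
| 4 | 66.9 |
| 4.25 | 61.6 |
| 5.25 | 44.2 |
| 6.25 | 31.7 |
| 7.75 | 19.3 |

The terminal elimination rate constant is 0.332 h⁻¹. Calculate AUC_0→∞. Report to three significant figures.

Trapezoidal AUC_0→7.75:
  [0→1]: (252.6+181.3)/2 × 1 = 216.95
  [1→4]: (181.3+66.9)/2 × 3 = 372.3
  [4→4.25]: (66.9+61.6)/2 × 0.25 = 16.0625
  [4.25→5.25]: (61.6+44.2)/2 × 1 = 52.9
  [5.25→6.25]: (44.2+31.7)/2 × 1 = 37.95
  [6.25→7.75]: (31.7+19.3)/2 × 1.5 = 38.25
  Sum = 734.4125 µg/L·h
Extrapolated tail: C_last / k_e = 19.3 / 0.332 = 58.133
AUC_0→∞ = 734.4125 + 58.133 = 792.5455 µg/L·h

AUC = 793 µg/L·h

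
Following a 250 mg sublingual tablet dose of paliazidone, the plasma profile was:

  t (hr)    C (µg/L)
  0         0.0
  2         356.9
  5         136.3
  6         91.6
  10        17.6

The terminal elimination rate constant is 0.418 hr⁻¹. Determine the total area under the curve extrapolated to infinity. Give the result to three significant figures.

Trapezoidal AUC_0→10:
  [0→2]: (0.0+356.9)/2 × 2 = 356.9
  [2→5]: (356.9+136.3)/2 × 3 = 739.8
  [5→6]: (136.3+91.6)/2 × 1 = 113.95
  [6→10]: (91.6+17.6)/2 × 4 = 218.4
  Sum = 1429.05 µg/L·hr
Extrapolated tail: C_last / k_e = 17.6 / 0.418 = 42.105
AUC_0→∞ = 1429.05 + 42.105 = 1471.155 µg/L·hr

AUC = 1470 µg/L·hr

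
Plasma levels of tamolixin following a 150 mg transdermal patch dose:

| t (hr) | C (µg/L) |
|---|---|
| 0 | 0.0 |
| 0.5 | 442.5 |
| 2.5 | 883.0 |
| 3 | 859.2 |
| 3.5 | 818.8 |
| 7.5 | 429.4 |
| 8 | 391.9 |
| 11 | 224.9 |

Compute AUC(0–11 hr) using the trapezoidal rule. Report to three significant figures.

Trapezoidal AUC_0→11:
  [0→0.5]: (0.0+442.5)/2 × 0.5 = 110.625
  [0.5→2.5]: (442.5+883.0)/2 × 2 = 1325.5
  [2.5→3]: (883.0+859.2)/2 × 0.5 = 435.55
  [3→3.5]: (859.2+818.8)/2 × 0.5 = 419.5
  [3.5→7.5]: (818.8+429.4)/2 × 4 = 2496.4
  [7.5→8]: (429.4+391.9)/2 × 0.5 = 205.325
  [8→11]: (391.9+224.9)/2 × 3 = 925.2
  Sum = 5918.1 µg/L·hr

AUC = 5920 µg/L·hr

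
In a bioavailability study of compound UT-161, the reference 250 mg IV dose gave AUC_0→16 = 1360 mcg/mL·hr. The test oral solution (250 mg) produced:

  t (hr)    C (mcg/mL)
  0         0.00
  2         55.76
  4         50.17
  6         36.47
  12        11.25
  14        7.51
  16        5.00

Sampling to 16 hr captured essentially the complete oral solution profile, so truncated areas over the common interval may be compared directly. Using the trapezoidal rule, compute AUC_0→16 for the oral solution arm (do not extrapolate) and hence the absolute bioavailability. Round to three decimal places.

Trapezoidal AUC_0→16 (oral solution):
  [0→2]: (0.00+55.76)/2 × 2 = 55.76
  [2→4]: (55.76+50.17)/2 × 2 = 105.93
  [4→6]: (50.17+36.47)/2 × 2 = 86.64
  [6→12]: (36.47+11.25)/2 × 6 = 143.16
  [12→14]: (11.25+7.51)/2 × 2 = 18.76
  [14→16]: (7.51+5.00)/2 × 2 = 12.51
  Sum = 422.76 mcg/mL·hr
F = (AUC_ev/D_ev)/(AUC_iv/D_iv) = (422.76/250)/(1360/250) = 1.69104/5.44 = 0.3109

F = 0.311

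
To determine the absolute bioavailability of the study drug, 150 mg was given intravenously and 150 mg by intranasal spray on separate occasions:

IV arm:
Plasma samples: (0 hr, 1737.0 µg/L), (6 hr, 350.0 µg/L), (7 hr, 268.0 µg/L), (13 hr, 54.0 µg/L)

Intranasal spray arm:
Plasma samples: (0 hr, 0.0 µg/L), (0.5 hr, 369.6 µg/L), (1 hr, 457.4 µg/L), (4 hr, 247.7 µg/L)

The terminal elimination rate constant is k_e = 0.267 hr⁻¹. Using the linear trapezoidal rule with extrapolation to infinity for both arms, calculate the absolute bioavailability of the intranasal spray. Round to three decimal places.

F = 0.295

Trapezoidal AUC_0→13 (IV):
  [0→6]: (1737.0+350.0)/2 × 6 = 6261.0
  [6→7]: (350.0+268.0)/2 × 1 = 309.0
  [7→13]: (268.0+54.0)/2 × 6 = 966.0
  Sum = 7536.0 µg/L·hr
IV tail: 54.0/0.267 = 202.247; AUC_iv,0→∞ = 7536.0 + 202.247 = 7738.247 µg/L·hr
Trapezoidal AUC_0→4 (intranasal spray):
  [0→0.5]: (0.0+369.6)/2 × 0.5 = 92.4
  [0.5→1]: (369.6+457.4)/2 × 0.5 = 206.75
  [1→4]: (457.4+247.7)/2 × 3 = 1057.65
  Sum = 1356.8 µg/L·hr
intranasal spray tail: 247.7/0.267 = 927.715; AUC_ev,0→∞ = 1356.8 + 927.715 = 2284.515 µg/L·hr
F = (AUC_ev/D_ev)/(AUC_iv/D_iv) = (2284.515/150)/(7738.247/150) = 15.2301/51.5883 = 0.2952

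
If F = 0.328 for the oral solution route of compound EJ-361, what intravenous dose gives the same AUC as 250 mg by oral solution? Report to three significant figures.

D_iv = 82.0 mg

Systemic exposure from an extravascular dose = F × D_ev, so the equivalent IV dose is F × D_ev.
D_iv = F × D_ev = 0.328 × 250 = 82 mg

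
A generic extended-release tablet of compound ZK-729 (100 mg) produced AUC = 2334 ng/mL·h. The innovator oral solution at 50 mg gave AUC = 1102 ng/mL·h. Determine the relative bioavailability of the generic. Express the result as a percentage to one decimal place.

F_rel = 105.9%

F_rel = (AUC_test/D_test) / (AUC_ref/D_ref)
      = (2334/100) / (1102/50)
      = 23.34 / 22.04 = 1.0590 = 105.90%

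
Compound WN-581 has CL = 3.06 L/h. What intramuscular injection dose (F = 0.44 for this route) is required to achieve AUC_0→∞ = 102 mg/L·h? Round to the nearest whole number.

Dose = CL × AUC_0→∞ / F
     = 3.06 × 102 / 0.44 = 709.364 mg

Dose = 709 mg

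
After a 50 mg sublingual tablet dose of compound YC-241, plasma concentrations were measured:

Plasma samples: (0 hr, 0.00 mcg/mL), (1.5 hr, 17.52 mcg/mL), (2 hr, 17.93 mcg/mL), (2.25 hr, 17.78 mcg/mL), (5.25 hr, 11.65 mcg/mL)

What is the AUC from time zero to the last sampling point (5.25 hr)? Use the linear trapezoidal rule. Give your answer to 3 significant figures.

Trapezoidal AUC_0→5.25:
  [0→1.5]: (0.00+17.52)/2 × 1.5 = 13.14
  [1.5→2]: (17.52+17.93)/2 × 0.5 = 8.8625
  [2→2.25]: (17.93+17.78)/2 × 0.25 = 4.46375
  [2.25→5.25]: (17.78+11.65)/2 × 3 = 44.145
  Sum = 70.61125 mcg/mL·hr

AUC = 70.6 mcg/mL·hr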